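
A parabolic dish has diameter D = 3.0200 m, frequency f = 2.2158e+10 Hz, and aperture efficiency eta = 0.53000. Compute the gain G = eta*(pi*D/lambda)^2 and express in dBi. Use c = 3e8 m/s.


lambda = c / f = 3.0000e+08 / 2.2158e+10 = 0.01353913 m
G_linear = 0.53000 * (pi * 3.0200 / 0.01353913)^2 = 260260.3
G_dBi = 10 * log10(260260.3) = 54.15 dBi

54.15 dBi


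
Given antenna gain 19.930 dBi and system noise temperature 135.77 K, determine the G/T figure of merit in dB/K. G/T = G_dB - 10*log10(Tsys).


G/T = 19.930 - 10*log10(135.77) = 19.930 - 21.32804 = -1.398 dB/K

-1.398 dB/K


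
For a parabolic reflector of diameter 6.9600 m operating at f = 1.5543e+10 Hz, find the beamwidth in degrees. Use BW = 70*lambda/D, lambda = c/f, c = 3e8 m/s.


lambda = c / f = 3.0000e+08 / 1.5543e+10 = 0.01930129 m
BW = 70 * 0.01930129 / 6.9600 = 0.1941 deg

0.1941 deg


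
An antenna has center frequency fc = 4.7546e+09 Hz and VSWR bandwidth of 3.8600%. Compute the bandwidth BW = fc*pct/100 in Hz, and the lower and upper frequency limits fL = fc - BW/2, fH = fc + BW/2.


BW = 4.7546e+09 * 3.8600/100 = 1.835276e+08 Hz
fL = 4.7546e+09 - 1.835276e+08/2 = 4.663e+09 Hz
fH = 4.7546e+09 + 1.835276e+08/2 = 4.846e+09 Hz

BW=1.835e+08 Hz, fL=4.663e+09 Hz, fH=4.846e+09 Hz


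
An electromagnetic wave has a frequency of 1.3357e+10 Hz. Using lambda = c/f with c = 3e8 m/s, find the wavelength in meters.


lambda = c / f = 3.0000e+08 / 1.3357e+10 = 0.02246 m

0.02246 m


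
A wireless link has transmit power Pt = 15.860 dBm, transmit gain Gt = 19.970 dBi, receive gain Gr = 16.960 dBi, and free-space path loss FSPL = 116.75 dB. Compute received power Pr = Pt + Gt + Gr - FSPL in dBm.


Pr = 15.860 + 19.970 + 16.960 - 116.75 = -63.96 dBm

-63.96 dBm


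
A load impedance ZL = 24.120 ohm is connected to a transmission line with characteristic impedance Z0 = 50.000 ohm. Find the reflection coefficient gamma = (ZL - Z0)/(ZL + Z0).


gamma = (24.120 - 50.000) / (24.120 + 50.000) = -0.3492

-0.3492


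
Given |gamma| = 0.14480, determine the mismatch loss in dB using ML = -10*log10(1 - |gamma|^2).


ML = -10 * log10(1 - 0.14480^2) = -10 * log10(0.97903296) = 0.09203 dB

0.09203 dB


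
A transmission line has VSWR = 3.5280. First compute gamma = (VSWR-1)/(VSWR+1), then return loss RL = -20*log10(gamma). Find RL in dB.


gamma = (3.5280 - 1) / (3.5280 + 1) = 0.5583039
RL = -20 * log10(0.5583039) = 5.063 dB

5.063 dB


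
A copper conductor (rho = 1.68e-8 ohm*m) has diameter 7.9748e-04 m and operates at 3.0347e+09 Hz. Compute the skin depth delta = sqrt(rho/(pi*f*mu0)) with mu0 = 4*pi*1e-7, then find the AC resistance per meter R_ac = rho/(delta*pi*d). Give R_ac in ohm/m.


delta = sqrt(1.68e-8 / (pi * 3.0347e+09 * 4*pi*1e-7)) = 1.184178e-06 m
R_ac = 1.68e-8 / (1.184178e-06 * pi * 7.9748e-04) = 5.663 ohm/m

5.663 ohm/m


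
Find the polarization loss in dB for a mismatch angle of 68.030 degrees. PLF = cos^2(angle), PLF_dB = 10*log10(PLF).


PLF_linear = cos^2(68.030 deg) = 0.1399666
PLF_dB = 10 * log10(0.1399666) = -8.540 dB

-8.540 dB


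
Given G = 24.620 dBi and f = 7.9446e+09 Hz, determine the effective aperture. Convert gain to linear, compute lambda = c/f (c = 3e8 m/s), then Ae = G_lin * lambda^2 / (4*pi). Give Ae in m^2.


lambda = c / f = 3.0000e+08 / 7.9446e+09 = 0.03776150 m
G_linear = 10^(24.620/10) = 289.7344
Ae = G_linear * lambda^2 / (4*pi) = 289.7344 * 0.03776150^2 / (4*pi) = 0.03288 m^2

0.03288 m^2


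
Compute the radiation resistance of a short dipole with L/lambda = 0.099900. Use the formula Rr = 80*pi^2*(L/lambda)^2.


Rr = 80 * pi^2 * (0.099900)^2 = 80 * 9.869604 * 9.980010e-03 = 7.880 ohm

7.880 ohm


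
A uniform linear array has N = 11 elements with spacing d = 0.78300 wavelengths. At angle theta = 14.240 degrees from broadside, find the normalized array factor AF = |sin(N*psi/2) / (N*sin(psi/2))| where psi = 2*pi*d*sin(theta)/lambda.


psi = 2*pi*0.78300*sin(14.240 deg) = 1.210176 rad
AF = |sin(11*1.210176/2) / (11*sin(1.210176/2))| = 0.05821

0.05821


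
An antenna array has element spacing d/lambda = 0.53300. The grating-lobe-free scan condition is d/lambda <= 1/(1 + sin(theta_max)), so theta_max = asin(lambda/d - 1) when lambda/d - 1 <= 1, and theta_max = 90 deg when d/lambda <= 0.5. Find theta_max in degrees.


lambda/d - 1 = 1/0.53300 - 1 = 0.8761726
theta_max = asin(0.8761726) = 61.18 deg

61.18 deg


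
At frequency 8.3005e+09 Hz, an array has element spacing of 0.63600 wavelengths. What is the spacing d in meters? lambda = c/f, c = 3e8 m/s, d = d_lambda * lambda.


lambda = c / f = 3.0000e+08 / 8.3005e+09 = 0.03614240 m
d = 0.63600 * 0.03614240 = 0.02299 m

0.02299 m


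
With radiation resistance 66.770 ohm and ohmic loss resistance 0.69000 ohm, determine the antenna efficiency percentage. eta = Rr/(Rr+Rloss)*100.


eta = 66.770 / (66.770 + 0.69000) * 100 = 98.98%

98.98%


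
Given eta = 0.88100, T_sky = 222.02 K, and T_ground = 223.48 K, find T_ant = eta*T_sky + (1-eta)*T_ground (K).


T_ant = 0.88100 * 222.02 + (1 - 0.88100) * 223.48 = 222.2 K

222.2 K


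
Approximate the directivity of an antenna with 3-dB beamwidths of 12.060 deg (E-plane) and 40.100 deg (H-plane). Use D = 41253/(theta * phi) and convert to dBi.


D_linear = 41253 / (12.060 * 40.100) = 85.30291
D_dBi = 10 * log10(85.30291) = 19.31 dBi

19.31 dBi


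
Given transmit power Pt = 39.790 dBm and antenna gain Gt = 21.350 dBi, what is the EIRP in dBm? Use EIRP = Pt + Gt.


EIRP = Pt + Gt = 39.790 + 21.350 = 61.14 dBm

61.14 dBm


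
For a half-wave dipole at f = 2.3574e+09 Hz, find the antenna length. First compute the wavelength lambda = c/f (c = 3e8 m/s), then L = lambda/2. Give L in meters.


lambda = c / f = 3.0000e+08 / 2.3574e+09 = 0.1272588 m
L = lambda / 2 = 0.1272588 / 2 = 0.06363 m

0.06363 m


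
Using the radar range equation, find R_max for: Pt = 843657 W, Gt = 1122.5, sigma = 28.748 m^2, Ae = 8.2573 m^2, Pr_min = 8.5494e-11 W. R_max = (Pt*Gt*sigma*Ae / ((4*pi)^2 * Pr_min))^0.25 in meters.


R^4 = 843657*1122.5*28.748*8.2573 / ((4*pi)^2 * 8.5494e-11) = 1.665109e+19
R_max = 1.665109e+19^0.25 = 63879 m

63879 m


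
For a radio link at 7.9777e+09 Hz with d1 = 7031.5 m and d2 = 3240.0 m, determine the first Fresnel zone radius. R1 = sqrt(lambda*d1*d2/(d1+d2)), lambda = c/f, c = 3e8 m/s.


lambda = c / f = 3.0000e+08 / 7.9777e+09 = 0.03760482 m
R1 = sqrt(0.03760482 * 7031.5 * 3240.0 / (7031.5 + 3240.0)) = 9.133 m

9.133 m


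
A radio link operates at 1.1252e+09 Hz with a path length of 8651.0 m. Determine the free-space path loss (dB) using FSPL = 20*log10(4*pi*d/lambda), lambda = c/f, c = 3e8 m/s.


lambda = c / f = 3.0000e+08 / 1.1252e+09 = 0.2666193 m
FSPL = 20 * log10(4*pi*8651.0/0.2666193) = 112.2 dB

112.2 dB


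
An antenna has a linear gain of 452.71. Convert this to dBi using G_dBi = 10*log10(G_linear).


G_dBi = 10 * log10(452.71) = 26.56 dBi

26.56 dBi


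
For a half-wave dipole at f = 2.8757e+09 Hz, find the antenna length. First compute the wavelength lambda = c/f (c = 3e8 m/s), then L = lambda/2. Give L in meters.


lambda = c / f = 3.0000e+08 / 2.8757e+09 = 0.1043224 m
L = lambda / 2 = 0.1043224 / 2 = 0.05216 m

0.05216 m


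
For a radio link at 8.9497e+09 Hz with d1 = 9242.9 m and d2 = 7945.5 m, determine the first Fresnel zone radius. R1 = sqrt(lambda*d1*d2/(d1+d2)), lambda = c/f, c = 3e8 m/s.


lambda = c / f = 3.0000e+08 / 8.9497e+09 = 0.03352068 m
R1 = sqrt(0.03352068 * 9242.9 * 7945.5 / (9242.9 + 7945.5)) = 11.97 m

11.97 m


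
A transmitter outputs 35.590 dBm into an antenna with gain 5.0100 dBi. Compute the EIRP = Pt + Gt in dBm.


EIRP = Pt + Gt = 35.590 + 5.0100 = 40.60 dBm

40.60 dBm


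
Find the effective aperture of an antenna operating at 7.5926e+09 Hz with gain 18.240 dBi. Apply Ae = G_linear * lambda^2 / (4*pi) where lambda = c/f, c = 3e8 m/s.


lambda = c / f = 3.0000e+08 / 7.5926e+09 = 0.03951216 m
G_linear = 10^(18.240/10) = 66.68068
Ae = G_linear * lambda^2 / (4*pi) = 66.68068 * 0.03951216^2 / (4*pi) = 8.284e-03 m^2

8.284e-03 m^2


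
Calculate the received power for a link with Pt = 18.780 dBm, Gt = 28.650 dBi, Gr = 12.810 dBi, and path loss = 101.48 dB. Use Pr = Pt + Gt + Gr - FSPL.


Pr = 18.780 + 28.650 + 12.810 - 101.48 = -41.24 dBm

-41.24 dBm


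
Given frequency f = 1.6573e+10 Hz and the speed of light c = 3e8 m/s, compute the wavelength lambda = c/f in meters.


lambda = c / f = 3.0000e+08 / 1.6573e+10 = 0.01810 m

0.01810 m


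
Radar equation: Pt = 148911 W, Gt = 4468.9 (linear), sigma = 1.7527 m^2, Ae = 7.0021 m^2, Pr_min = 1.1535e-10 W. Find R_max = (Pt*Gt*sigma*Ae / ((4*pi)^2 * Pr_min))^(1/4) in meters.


R^4 = 148911*4468.9*1.7527*7.0021 / ((4*pi)^2 * 1.1535e-10) = 4.483591e+17
R_max = 4.483591e+17^0.25 = 25877 m

25877 m


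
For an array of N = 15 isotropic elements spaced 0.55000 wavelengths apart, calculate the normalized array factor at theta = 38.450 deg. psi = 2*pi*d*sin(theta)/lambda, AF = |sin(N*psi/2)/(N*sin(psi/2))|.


psi = 2*pi*0.55000*sin(38.450 deg) = 2.148895 rad
AF = |sin(15*2.148895/2) / (15*sin(2.148895/2))| = 0.03013

0.03013


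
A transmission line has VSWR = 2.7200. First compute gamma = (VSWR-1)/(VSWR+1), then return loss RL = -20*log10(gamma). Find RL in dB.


gamma = (2.7200 - 1) / (2.7200 + 1) = 0.4623656
RL = -20 * log10(0.4623656) = 6.700 dB

6.700 dB


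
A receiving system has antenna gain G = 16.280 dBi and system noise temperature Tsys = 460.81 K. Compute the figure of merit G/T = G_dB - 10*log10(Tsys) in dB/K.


G/T = 16.280 - 10*log10(460.81) = 16.280 - 26.63522 = -10.36 dB/K

-10.36 dB/K


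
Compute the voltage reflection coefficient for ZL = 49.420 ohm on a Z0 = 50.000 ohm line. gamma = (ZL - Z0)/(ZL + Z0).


gamma = (49.420 - 50.000) / (49.420 + 50.000) = -5.834e-03

-5.834e-03


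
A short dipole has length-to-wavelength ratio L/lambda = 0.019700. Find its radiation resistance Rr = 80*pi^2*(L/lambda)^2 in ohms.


Rr = 80 * pi^2 * (0.019700)^2 = 80 * 9.869604 * 3.880900e-04 = 0.3064 ohm

0.3064 ohm


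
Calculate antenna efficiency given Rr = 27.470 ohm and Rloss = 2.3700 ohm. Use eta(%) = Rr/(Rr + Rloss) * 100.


eta = 27.470 / (27.470 + 2.3700) * 100 = 92.06%

92.06%


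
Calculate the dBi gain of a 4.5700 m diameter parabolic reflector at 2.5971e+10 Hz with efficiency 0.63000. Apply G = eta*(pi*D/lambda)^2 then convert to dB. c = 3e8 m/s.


lambda = c / f = 3.0000e+08 / 2.5971e+10 = 0.01155135 m
G_linear = 0.63000 * (pi * 4.5700 / 0.01155135)^2 = 973211.4
G_dBi = 10 * log10(973211.4) = 59.88 dBi

59.88 dBi


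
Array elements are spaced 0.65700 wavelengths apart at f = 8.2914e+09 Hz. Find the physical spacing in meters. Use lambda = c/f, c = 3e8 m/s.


lambda = c / f = 3.0000e+08 / 8.2914e+09 = 0.03618207 m
d = 0.65700 * 0.03618207 = 0.02377 m

0.02377 m


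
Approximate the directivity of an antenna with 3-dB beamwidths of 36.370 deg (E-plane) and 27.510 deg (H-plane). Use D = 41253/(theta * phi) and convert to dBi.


D_linear = 41253 / (36.370 * 27.510) = 41.23079
D_dBi = 10 * log10(41.23079) = 16.15 dBi

16.15 dBi


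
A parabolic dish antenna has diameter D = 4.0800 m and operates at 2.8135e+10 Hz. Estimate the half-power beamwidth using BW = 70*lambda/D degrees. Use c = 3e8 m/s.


lambda = c / f = 3.0000e+08 / 2.8135e+10 = 0.01066288 m
BW = 70 * 0.01066288 / 4.0800 = 0.1829 deg

0.1829 deg


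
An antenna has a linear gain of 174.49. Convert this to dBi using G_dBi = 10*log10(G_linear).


G_dBi = 10 * log10(174.49) = 22.42 dBi

22.42 dBi


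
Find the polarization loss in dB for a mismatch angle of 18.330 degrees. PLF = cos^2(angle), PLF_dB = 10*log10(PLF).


PLF_linear = cos^2(18.330 deg) = 0.9010963
PLF_dB = 10 * log10(0.9010963) = -0.4523 dB

-0.4523 dB


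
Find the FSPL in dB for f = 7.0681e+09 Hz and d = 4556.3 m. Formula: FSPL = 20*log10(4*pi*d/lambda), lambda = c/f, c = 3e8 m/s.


lambda = c / f = 3.0000e+08 / 7.0681e+09 = 0.04244422 m
FSPL = 20 * log10(4*pi*4556.3/0.04244422) = 122.6 dB

122.6 dB


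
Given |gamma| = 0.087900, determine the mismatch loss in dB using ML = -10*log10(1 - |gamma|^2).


ML = -10 * log10(1 - 0.087900^2) = -10 * log10(0.99227359) = 0.03369 dB

0.03369 dB


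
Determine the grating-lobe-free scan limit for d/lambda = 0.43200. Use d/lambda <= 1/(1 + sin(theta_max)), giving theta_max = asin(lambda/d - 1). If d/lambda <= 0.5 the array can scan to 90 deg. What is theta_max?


lambda/d - 1 = 1/0.43200 - 1 = 1.314815 >= 1
d/lambda <= 0.5, so the array can scan to endfire without grating lobes: theta_max = 90 deg

90 deg


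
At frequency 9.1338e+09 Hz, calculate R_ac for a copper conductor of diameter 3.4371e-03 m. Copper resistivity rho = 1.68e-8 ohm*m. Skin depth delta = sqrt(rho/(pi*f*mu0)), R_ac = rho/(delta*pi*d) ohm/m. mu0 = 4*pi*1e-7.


delta = sqrt(1.68e-8 / (pi * 9.1338e+09 * 4*pi*1e-7)) = 6.825729e-07 m
R_ac = 1.68e-8 / (6.825729e-07 * pi * 3.4371e-03) = 2.279 ohm/m

2.279 ohm/m


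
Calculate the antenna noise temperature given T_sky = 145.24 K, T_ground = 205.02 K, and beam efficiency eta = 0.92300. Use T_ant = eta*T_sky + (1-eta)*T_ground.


T_ant = 0.92300 * 145.24 + (1 - 0.92300) * 205.02 = 149.8 K

149.8 K


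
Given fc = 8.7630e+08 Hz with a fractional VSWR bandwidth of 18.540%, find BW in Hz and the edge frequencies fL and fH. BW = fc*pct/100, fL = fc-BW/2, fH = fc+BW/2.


BW = 8.7630e+08 * 18.540/100 = 1.624660e+08 Hz
fL = 8.7630e+08 - 1.624660e+08/2 = 7.951e+08 Hz
fH = 8.7630e+08 + 1.624660e+08/2 = 9.575e+08 Hz

BW=1.625e+08 Hz, fL=7.951e+08 Hz, fH=9.575e+08 Hz


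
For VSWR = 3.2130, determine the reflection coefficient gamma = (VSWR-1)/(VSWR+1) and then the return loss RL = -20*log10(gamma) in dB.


gamma = (3.2130 - 1) / (3.2130 + 1) = 0.5252789
RL = -20 * log10(0.5252789) = 5.592 dB

5.592 dB


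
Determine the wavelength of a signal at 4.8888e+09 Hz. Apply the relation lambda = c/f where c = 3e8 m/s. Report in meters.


lambda = c / f = 3.0000e+08 / 4.8888e+09 = 0.06136 m

0.06136 m


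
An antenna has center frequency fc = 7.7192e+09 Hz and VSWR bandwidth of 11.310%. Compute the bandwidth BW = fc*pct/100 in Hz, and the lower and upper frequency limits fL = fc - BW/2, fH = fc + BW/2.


BW = 7.7192e+09 * 11.310/100 = 8.730415e+08 Hz
fL = 7.7192e+09 - 8.730415e+08/2 = 7.283e+09 Hz
fH = 7.7192e+09 + 8.730415e+08/2 = 8.156e+09 Hz

BW=8.730e+08 Hz, fL=7.283e+09 Hz, fH=8.156e+09 Hz


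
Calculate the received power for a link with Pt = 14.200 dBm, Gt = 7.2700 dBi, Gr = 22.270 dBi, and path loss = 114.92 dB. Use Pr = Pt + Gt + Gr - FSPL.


Pr = 14.200 + 7.2700 + 22.270 - 114.92 = -71.18 dBm

-71.18 dBm


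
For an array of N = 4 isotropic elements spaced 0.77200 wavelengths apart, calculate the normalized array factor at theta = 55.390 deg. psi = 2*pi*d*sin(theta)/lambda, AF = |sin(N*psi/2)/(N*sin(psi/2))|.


psi = 2*pi*0.77200*sin(55.390 deg) = 3.992240 rad
AF = |sin(4*3.992240/2) / (4*sin(3.992240/2))| = 0.2721

0.2721


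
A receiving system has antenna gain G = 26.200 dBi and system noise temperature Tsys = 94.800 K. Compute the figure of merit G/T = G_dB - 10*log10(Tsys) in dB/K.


G/T = 26.200 - 10*log10(94.800) = 26.200 - 19.76808 = 6.432 dB/K

6.432 dB/K


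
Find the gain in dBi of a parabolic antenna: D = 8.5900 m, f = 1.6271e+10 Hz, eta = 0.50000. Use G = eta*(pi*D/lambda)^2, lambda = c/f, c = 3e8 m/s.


lambda = c / f = 3.0000e+08 / 1.6271e+10 = 0.01843771 m
G_linear = 0.50000 * (pi * 8.5900 / 0.01843771)^2 = 1.071130e+06
G_dBi = 10 * log10(1.071130e+06) = 60.30 dBi

60.30 dBi


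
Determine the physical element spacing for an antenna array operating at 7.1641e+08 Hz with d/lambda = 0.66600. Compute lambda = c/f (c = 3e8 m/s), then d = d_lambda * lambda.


lambda = c / f = 3.0000e+08 / 7.1641e+08 = 0.4187546 m
d = 0.66600 * 0.4187546 = 0.2789 m

0.2789 m


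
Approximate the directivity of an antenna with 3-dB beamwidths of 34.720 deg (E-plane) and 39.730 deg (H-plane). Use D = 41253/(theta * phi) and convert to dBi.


D_linear = 41253 / (34.720 * 39.730) = 29.90593
D_dBi = 10 * log10(29.90593) = 14.76 dBi

14.76 dBi


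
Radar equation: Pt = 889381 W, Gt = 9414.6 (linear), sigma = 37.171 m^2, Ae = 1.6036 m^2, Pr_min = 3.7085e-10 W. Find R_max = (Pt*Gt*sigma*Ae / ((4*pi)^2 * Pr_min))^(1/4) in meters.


R^4 = 889381*9414.6*37.171*1.6036 / ((4*pi)^2 * 3.7085e-10) = 8.522598e+18
R_max = 8.522598e+18^0.25 = 54031 m

54031 m


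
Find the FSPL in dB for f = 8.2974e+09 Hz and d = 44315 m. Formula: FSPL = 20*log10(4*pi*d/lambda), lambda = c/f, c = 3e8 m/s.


lambda = c / f = 3.0000e+08 / 8.2974e+09 = 0.03615590 m
FSPL = 20 * log10(4*pi*44315/0.03615590) = 143.8 dB

143.8 dB


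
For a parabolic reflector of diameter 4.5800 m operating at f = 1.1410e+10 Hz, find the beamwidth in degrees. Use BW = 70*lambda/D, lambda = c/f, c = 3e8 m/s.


lambda = c / f = 3.0000e+08 / 1.1410e+10 = 0.02629273 m
BW = 70 * 0.02629273 / 4.5800 = 0.4019 deg

0.4019 deg


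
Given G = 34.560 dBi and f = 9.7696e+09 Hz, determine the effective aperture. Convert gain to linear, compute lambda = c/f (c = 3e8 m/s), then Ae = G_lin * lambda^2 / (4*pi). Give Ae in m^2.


lambda = c / f = 3.0000e+08 / 9.7696e+09 = 0.03070750 m
G_linear = 10^(34.560/10) = 2857.591
Ae = G_linear * lambda^2 / (4*pi) = 2857.591 * 0.03070750^2 / (4*pi) = 0.2144 m^2

0.2144 m^2


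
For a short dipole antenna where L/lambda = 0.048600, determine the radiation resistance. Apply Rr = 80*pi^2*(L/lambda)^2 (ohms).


Rr = 80 * pi^2 * (0.048600)^2 = 80 * 9.869604 * 2.361960e-03 = 1.865 ohm

1.865 ohm


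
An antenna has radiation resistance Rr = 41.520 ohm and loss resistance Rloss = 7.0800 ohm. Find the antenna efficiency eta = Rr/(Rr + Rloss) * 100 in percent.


eta = 41.520 / (41.520 + 7.0800) * 100 = 85.43%

85.43%


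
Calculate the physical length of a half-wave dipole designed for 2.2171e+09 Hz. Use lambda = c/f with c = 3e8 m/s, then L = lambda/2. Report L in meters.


lambda = c / f = 3.0000e+08 / 2.2171e+09 = 0.1353119 m
L = lambda / 2 = 0.1353119 / 2 = 0.06766 m

0.06766 m


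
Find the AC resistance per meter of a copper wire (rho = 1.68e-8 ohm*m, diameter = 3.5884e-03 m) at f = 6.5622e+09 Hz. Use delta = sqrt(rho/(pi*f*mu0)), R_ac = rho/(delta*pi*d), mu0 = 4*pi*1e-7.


delta = sqrt(1.68e-8 / (pi * 6.5622e+09 * 4*pi*1e-7)) = 8.052858e-07 m
R_ac = 1.68e-8 / (8.052858e-07 * pi * 3.5884e-03) = 1.851 ohm/m

1.851 ohm/m


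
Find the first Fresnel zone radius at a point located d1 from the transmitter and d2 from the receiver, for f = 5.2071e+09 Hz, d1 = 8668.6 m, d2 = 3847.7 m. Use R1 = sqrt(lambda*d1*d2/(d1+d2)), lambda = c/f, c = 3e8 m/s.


lambda = c / f = 3.0000e+08 / 5.2071e+09 = 0.05761364 m
R1 = sqrt(0.05761364 * 8668.6 * 3847.7 / (8668.6 + 3847.7)) = 12.39 m

12.39 m


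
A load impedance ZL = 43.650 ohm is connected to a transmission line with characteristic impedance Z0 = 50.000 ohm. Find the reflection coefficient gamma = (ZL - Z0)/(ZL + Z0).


gamma = (43.650 - 50.000) / (43.650 + 50.000) = -0.06781

-0.06781


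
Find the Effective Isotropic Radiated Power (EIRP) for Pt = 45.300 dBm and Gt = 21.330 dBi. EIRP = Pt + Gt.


EIRP = Pt + Gt = 45.300 + 21.330 = 66.63 dBm

66.63 dBm


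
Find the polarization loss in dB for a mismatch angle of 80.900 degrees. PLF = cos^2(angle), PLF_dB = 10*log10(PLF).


PLF_linear = cos^2(80.900 deg) = 0.02501397
PLF_dB = 10 * log10(0.02501397) = -16.02 dB

-16.02 dB


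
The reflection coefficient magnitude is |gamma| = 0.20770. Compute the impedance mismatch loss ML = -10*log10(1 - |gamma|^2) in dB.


ML = -10 * log10(1 - 0.20770^2) = -10 * log10(0.95686071) = 0.1915 dB

0.1915 dB


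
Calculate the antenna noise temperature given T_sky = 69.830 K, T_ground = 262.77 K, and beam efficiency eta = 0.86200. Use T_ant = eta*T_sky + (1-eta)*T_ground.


T_ant = 0.86200 * 69.830 + (1 - 0.86200) * 262.77 = 96.46 K

96.46 K


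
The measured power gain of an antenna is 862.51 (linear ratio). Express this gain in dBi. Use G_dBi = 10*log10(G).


G_dBi = 10 * log10(862.51) = 29.36 dBi

29.36 dBi


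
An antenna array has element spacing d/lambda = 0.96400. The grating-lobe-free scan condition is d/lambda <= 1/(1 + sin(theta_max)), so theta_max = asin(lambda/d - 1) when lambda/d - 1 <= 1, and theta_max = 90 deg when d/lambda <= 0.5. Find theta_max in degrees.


lambda/d - 1 = 1/0.96400 - 1 = 0.03734440
theta_max = asin(0.03734440) = 2.140 deg

2.140 deg


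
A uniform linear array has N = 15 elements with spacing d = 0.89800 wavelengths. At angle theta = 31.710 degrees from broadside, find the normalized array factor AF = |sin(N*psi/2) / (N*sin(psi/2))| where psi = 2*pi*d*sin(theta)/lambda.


psi = 2*pi*0.89800*sin(31.710 deg) = 2.965707 rad
AF = |sin(15*2.965707/2) / (15*sin(2.965707/2))| = 0.01666

0.01666


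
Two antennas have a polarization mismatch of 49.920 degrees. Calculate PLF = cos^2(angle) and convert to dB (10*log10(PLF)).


PLF_linear = cos^2(49.920 deg) = 0.4145513
PLF_dB = 10 * log10(0.4145513) = -3.824 dB

-3.824 dB


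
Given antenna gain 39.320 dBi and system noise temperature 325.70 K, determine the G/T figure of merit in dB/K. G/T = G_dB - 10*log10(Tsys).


G/T = 39.320 - 10*log10(325.70) = 39.320 - 25.12818 = 14.19 dB/K

14.19 dB/K


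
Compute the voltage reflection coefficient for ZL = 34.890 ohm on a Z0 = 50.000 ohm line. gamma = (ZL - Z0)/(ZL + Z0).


gamma = (34.890 - 50.000) / (34.890 + 50.000) = -0.1780

-0.1780


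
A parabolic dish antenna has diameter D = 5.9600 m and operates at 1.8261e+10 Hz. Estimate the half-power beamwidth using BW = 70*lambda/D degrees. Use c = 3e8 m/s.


lambda = c / f = 3.0000e+08 / 1.8261e+10 = 0.01642845 m
BW = 70 * 0.01642845 / 5.9600 = 0.1930 deg

0.1930 deg


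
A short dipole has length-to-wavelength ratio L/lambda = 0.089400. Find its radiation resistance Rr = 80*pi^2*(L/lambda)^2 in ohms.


Rr = 80 * pi^2 * (0.089400)^2 = 80 * 9.869604 * 7.992360e-03 = 6.311 ohm

6.311 ohm


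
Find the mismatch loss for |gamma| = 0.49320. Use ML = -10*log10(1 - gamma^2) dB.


ML = -10 * log10(1 - 0.49320^2) = -10 * log10(0.75675376) = 1.210 dB

1.210 dB


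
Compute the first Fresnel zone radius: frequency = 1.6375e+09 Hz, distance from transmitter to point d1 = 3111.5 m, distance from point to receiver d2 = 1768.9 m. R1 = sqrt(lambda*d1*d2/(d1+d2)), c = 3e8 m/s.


lambda = c / f = 3.0000e+08 / 1.6375e+09 = 0.1832061 m
R1 = sqrt(0.1832061 * 3111.5 * 1768.9 / (3111.5 + 1768.9)) = 14.37 m

14.37 m


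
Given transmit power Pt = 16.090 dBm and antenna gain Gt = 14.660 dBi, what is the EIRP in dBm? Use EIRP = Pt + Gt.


EIRP = Pt + Gt = 16.090 + 14.660 = 30.75 dBm

30.75 dBm


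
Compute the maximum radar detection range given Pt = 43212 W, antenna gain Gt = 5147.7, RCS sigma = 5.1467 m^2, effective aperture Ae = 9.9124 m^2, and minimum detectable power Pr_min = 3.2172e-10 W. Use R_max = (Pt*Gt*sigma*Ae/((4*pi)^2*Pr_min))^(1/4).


R^4 = 43212*5147.7*5.1467*9.9124 / ((4*pi)^2 * 3.2172e-10) = 2.233714e+17
R_max = 2.233714e+17^0.25 = 21740 m

21740 m


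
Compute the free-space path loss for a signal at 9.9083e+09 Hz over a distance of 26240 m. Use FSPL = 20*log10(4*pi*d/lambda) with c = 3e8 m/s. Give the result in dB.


lambda = c / f = 3.0000e+08 / 9.9083e+09 = 0.03027765 m
FSPL = 20 * log10(4*pi*26240/0.03027765) = 140.7 dB

140.7 dB


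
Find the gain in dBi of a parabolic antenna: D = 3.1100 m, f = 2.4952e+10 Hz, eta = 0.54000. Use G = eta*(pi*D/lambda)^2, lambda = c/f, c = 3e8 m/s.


lambda = c / f = 3.0000e+08 / 2.4952e+10 = 0.01202308 m
G_linear = 0.54000 * (pi * 3.1100 / 0.01202308)^2 = 356601.2
G_dBi = 10 * log10(356601.2) = 55.52 dBi

55.52 dBi


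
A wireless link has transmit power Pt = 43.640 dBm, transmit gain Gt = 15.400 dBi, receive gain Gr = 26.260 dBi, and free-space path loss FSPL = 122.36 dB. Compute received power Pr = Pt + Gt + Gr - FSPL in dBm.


Pr = 43.640 + 15.400 + 26.260 - 122.36 = -37.06 dBm

-37.06 dBm


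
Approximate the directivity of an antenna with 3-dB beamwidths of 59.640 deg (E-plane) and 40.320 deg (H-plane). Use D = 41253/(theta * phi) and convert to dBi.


D_linear = 41253 / (59.640 * 40.320) = 17.15526
D_dBi = 10 * log10(17.15526) = 12.34 dBi

12.34 dBi


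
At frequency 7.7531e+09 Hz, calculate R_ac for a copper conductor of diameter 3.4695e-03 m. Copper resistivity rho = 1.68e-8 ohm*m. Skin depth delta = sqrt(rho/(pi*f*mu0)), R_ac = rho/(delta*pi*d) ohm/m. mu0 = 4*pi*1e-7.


delta = sqrt(1.68e-8 / (pi * 7.7531e+09 * 4*pi*1e-7)) = 7.408616e-07 m
R_ac = 1.68e-8 / (7.408616e-07 * pi * 3.4695e-03) = 2.080 ohm/m

2.080 ohm/m


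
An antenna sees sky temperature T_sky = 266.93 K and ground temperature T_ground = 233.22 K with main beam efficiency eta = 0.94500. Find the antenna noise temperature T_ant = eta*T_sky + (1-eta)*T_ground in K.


T_ant = 0.94500 * 266.93 + (1 - 0.94500) * 233.22 = 265.1 K

265.1 K


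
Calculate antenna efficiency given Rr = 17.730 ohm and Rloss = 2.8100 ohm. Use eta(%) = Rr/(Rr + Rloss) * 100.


eta = 17.730 / (17.730 + 2.8100) * 100 = 86.32%

86.32%


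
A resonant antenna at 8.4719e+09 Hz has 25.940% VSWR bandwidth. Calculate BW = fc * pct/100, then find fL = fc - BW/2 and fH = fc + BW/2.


BW = 8.4719e+09 * 25.940/100 = 2.197611e+09 Hz
fL = 8.4719e+09 - 2.197611e+09/2 = 7.373e+09 Hz
fH = 8.4719e+09 + 2.197611e+09/2 = 9.571e+09 Hz

BW=2.198e+09 Hz, fL=7.373e+09 Hz, fH=9.571e+09 Hz


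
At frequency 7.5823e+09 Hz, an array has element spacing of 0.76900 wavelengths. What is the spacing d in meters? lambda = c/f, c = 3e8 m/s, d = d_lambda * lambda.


lambda = c / f = 3.0000e+08 / 7.5823e+09 = 0.03956583 m
d = 0.76900 * 0.03956583 = 0.03043 m

0.03043 m


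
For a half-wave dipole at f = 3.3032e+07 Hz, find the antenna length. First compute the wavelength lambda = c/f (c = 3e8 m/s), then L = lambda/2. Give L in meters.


lambda = c / f = 3.0000e+08 / 3.3032e+07 = 9.082102 m
L = lambda / 2 = 9.082102 / 2 = 4.541 m

4.541 m


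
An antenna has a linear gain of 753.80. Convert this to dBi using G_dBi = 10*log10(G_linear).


G_dBi = 10 * log10(753.80) = 28.77 dBi

28.77 dBi


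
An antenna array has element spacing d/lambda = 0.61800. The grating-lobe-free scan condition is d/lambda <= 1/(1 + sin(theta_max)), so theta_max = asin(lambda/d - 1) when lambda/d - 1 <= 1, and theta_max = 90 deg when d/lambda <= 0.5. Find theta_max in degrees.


lambda/d - 1 = 1/0.61800 - 1 = 0.6181230
theta_max = asin(0.6181230) = 38.18 deg

38.18 deg


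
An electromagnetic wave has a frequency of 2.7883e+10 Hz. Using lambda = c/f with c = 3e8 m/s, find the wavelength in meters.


lambda = c / f = 3.0000e+08 / 2.7883e+10 = 0.01076 m

0.01076 m


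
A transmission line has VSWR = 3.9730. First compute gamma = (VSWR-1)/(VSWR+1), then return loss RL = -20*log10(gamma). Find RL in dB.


gamma = (3.9730 - 1) / (3.9730 + 1) = 0.5978283
RL = -20 * log10(0.5978283) = 4.468 dB

4.468 dB


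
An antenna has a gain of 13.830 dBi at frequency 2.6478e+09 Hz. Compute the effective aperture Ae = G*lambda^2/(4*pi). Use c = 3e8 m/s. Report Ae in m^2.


lambda = c / f = 3.0000e+08 / 2.6478e+09 = 0.1133016 m
G_linear = 10^(13.830/10) = 24.15461
Ae = G_linear * lambda^2 / (4*pi) = 24.15461 * 0.1133016^2 / (4*pi) = 0.02468 m^2

0.02468 m^2


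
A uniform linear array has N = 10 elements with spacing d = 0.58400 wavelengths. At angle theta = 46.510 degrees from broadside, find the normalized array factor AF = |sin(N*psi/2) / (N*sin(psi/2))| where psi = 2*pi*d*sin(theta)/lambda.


psi = 2*pi*0.58400*sin(46.510 deg) = 2.662115 rad
AF = |sin(10*2.662115/2) / (10*sin(2.662115/2))| = 0.06973

0.06973


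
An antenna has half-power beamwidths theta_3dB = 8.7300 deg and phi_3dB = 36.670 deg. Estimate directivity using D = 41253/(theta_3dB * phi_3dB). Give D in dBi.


D_linear = 41253 / (8.7300 * 36.670) = 128.8636
D_dBi = 10 * log10(128.8636) = 21.10 dBi

21.10 dBi


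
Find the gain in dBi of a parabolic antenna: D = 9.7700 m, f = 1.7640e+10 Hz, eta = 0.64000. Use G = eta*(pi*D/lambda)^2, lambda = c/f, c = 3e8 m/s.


lambda = c / f = 3.0000e+08 / 1.7640e+10 = 0.01700680 m
G_linear = 0.64000 * (pi * 9.7700 / 0.01700680)^2 = 2.084604e+06
G_dBi = 10 * log10(2.084604e+06) = 63.19 dBi

63.19 dBi


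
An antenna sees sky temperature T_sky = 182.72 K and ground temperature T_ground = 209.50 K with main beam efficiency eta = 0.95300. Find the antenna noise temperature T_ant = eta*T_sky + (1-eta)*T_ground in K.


T_ant = 0.95300 * 182.72 + (1 - 0.95300) * 209.50 = 184.0 K

184.0 K


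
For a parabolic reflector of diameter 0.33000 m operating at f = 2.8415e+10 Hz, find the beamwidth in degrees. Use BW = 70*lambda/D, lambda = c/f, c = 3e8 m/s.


lambda = c / f = 3.0000e+08 / 2.8415e+10 = 0.01055780 m
BW = 70 * 0.01055780 / 0.33000 = 2.240 deg

2.240 deg


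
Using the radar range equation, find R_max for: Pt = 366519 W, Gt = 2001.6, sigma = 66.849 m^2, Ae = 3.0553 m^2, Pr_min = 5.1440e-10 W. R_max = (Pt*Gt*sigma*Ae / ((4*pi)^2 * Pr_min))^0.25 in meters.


R^4 = 366519*2001.6*66.849*3.0553 / ((4*pi)^2 * 5.1440e-10) = 1.844599e+18
R_max = 1.844599e+18^0.25 = 36853 m

36853 m


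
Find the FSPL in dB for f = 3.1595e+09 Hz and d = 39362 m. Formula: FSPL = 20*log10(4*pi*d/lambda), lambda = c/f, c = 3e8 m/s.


lambda = c / f = 3.0000e+08 / 3.1595e+09 = 0.09495173 m
FSPL = 20 * log10(4*pi*39362/0.09495173) = 134.3 dB

134.3 dB


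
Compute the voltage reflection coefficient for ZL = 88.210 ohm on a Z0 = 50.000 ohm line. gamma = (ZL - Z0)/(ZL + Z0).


gamma = (88.210 - 50.000) / (88.210 + 50.000) = 0.2765

0.2765


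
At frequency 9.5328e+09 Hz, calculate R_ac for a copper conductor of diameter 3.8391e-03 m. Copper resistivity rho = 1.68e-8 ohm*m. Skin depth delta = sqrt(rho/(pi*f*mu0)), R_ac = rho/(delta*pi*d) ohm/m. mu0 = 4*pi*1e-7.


delta = sqrt(1.68e-8 / (pi * 9.5328e+09 * 4*pi*1e-7)) = 6.681355e-07 m
R_ac = 1.68e-8 / (6.681355e-07 * pi * 3.8391e-03) = 2.085 ohm/m

2.085 ohm/m


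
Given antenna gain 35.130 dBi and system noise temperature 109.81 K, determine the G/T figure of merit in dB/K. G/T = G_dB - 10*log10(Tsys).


G/T = 35.130 - 10*log10(109.81) = 35.130 - 20.40642 = 14.72 dB/K

14.72 dB/K


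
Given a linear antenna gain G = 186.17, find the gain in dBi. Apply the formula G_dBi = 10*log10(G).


G_dBi = 10 * log10(186.17) = 22.70 dBi

22.70 dBi


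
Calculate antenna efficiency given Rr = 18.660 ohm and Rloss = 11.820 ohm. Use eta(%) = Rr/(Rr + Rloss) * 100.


eta = 18.660 / (18.660 + 11.820) * 100 = 61.22%

61.22%


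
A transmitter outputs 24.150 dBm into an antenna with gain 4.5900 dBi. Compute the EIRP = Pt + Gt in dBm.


EIRP = Pt + Gt = 24.150 + 4.5900 = 28.74 dBm

28.74 dBm


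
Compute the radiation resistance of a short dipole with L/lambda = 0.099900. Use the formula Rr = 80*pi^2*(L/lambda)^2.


Rr = 80 * pi^2 * (0.099900)^2 = 80 * 9.869604 * 9.980010e-03 = 7.880 ohm

7.880 ohm


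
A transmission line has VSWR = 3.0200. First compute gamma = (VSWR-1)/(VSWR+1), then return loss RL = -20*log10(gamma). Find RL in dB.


gamma = (3.0200 - 1) / (3.0200 + 1) = 0.5024876
RL = -20 * log10(0.5024876) = 5.977 dB

5.977 dB


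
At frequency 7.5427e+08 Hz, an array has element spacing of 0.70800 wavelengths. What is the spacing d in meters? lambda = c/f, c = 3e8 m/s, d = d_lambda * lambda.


lambda = c / f = 3.0000e+08 / 7.5427e+08 = 0.3977356 m
d = 0.70800 * 0.3977356 = 0.2816 m

0.2816 m


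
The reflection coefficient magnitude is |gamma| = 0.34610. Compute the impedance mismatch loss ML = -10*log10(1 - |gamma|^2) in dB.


ML = -10 * log10(1 - 0.34610^2) = -10 * log10(0.88021479) = 0.5541 dB

0.5541 dB


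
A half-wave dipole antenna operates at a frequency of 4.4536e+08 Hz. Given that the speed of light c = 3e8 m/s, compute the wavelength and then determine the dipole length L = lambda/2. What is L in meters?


lambda = c / f = 3.0000e+08 / 4.4536e+08 = 0.6736124 m
L = lambda / 2 = 0.6736124 / 2 = 0.3368 m

0.3368 m


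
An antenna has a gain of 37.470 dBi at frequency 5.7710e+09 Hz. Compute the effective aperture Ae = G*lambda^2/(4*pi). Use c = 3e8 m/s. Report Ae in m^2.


lambda = c / f = 3.0000e+08 / 5.7710e+09 = 0.05198406 m
G_linear = 10^(37.470/10) = 5584.702
Ae = G_linear * lambda^2 / (4*pi) = 5584.702 * 0.05198406^2 / (4*pi) = 1.201 m^2

1.201 m^2


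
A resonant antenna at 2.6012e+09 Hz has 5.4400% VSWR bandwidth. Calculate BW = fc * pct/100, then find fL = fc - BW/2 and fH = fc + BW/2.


BW = 2.6012e+09 * 5.4400/100 = 1.415053e+08 Hz
fL = 2.6012e+09 - 1.415053e+08/2 = 2.530e+09 Hz
fH = 2.6012e+09 + 1.415053e+08/2 = 2.672e+09 Hz

BW=1.415e+08 Hz, fL=2.530e+09 Hz, fH=2.672e+09 Hz


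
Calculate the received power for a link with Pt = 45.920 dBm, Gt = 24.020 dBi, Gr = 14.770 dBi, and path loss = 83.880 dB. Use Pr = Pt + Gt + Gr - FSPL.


Pr = 45.920 + 24.020 + 14.770 - 83.880 = 0.83 dBm

0.83 dBm


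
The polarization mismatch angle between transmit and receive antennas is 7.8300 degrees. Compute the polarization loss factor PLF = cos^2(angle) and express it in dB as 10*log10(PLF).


PLF_linear = cos^2(7.8300 deg) = 0.9814402
PLF_dB = 10 * log10(0.9814402) = -0.08136 dB

-0.08136 dB


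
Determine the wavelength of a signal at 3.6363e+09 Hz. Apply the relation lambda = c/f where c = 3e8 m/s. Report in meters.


lambda = c / f = 3.0000e+08 / 3.6363e+09 = 0.08250 m

0.08250 m


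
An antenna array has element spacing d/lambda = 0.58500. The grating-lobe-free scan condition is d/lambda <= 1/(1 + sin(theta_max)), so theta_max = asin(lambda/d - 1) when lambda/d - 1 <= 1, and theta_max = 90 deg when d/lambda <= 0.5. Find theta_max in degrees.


lambda/d - 1 = 1/0.58500 - 1 = 0.7094017
theta_max = asin(0.7094017) = 45.19 deg

45.19 deg


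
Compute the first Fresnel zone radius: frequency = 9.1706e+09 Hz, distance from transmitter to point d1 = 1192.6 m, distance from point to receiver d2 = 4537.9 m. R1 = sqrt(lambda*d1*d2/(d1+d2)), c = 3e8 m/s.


lambda = c / f = 3.0000e+08 / 9.1706e+09 = 0.03271324 m
R1 = sqrt(0.03271324 * 1192.6 * 4537.9 / (1192.6 + 4537.9)) = 5.558 m

5.558 m


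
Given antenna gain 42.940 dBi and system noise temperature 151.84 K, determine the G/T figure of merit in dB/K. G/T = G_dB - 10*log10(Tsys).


G/T = 42.940 - 10*log10(151.84) = 42.940 - 21.81386 = 21.13 dB/K

21.13 dB/K


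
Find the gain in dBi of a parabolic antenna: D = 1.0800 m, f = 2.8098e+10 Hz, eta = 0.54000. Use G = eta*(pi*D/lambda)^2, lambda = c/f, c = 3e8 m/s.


lambda = c / f = 3.0000e+08 / 2.8098e+10 = 0.01067692 m
G_linear = 0.54000 * (pi * 1.0800 / 0.01067692)^2 = 54531.70
G_dBi = 10 * log10(54531.70) = 47.37 dBi

47.37 dBi


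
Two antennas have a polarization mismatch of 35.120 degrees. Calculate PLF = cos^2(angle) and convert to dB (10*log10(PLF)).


PLF_linear = cos^2(35.120 deg) = 0.6690405
PLF_dB = 10 * log10(0.6690405) = -1.745 dB

-1.745 dB


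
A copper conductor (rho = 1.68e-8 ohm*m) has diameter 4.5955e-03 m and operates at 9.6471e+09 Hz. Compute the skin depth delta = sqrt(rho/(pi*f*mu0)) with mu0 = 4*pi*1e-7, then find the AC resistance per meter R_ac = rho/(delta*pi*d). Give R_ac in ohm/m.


delta = sqrt(1.68e-8 / (pi * 9.6471e+09 * 4*pi*1e-7)) = 6.641656e-07 m
R_ac = 1.68e-8 / (6.641656e-07 * pi * 4.5955e-03) = 1.752 ohm/m

1.752 ohm/m


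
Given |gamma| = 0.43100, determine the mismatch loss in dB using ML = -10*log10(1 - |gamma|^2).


ML = -10 * log10(1 - 0.43100^2) = -10 * log10(0.814239) = 0.8925 dB

0.8925 dB


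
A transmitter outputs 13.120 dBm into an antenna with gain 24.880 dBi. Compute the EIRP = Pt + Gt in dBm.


EIRP = Pt + Gt = 13.120 + 24.880 = 38.00 dBm

38.00 dBm


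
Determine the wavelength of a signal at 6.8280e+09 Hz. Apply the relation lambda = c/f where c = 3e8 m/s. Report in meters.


lambda = c / f = 3.0000e+08 / 6.8280e+09 = 0.04394 m

0.04394 m


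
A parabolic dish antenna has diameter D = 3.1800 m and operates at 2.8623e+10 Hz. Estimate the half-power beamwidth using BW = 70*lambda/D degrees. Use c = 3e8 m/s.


lambda = c / f = 3.0000e+08 / 2.8623e+10 = 0.01048108 m
BW = 70 * 0.01048108 / 3.1800 = 0.2307 deg

0.2307 deg


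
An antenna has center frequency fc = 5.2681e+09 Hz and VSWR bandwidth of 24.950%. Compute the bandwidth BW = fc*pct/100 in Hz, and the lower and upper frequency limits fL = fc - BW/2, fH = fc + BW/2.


BW = 5.2681e+09 * 24.950/100 = 1.314391e+09 Hz
fL = 5.2681e+09 - 1.314391e+09/2 = 4.611e+09 Hz
fH = 5.2681e+09 + 1.314391e+09/2 = 5.925e+09 Hz

BW=1.314e+09 Hz, fL=4.611e+09 Hz, fH=5.925e+09 Hz


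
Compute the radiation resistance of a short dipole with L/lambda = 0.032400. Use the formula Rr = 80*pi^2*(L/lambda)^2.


Rr = 80 * pi^2 * (0.032400)^2 = 80 * 9.869604 * 1.049760e-03 = 0.8289 ohm

0.8289 ohm


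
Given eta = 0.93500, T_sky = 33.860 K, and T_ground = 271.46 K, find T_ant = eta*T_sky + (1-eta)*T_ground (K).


T_ant = 0.93500 * 33.860 + (1 - 0.93500) * 271.46 = 49.30 K

49.30 K


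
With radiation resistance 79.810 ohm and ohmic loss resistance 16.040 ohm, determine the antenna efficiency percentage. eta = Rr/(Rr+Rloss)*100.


eta = 79.810 / (79.810 + 16.040) * 100 = 83.27%

83.27%


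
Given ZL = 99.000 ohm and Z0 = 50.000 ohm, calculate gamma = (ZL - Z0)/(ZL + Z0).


gamma = (99.000 - 50.000) / (99.000 + 50.000) = 0.3289

0.3289


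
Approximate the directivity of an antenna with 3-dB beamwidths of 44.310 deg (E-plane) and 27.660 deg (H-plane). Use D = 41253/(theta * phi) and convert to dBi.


D_linear = 41253 / (44.310 * 27.660) = 33.65903
D_dBi = 10 * log10(33.65903) = 15.27 dBi

15.27 dBi


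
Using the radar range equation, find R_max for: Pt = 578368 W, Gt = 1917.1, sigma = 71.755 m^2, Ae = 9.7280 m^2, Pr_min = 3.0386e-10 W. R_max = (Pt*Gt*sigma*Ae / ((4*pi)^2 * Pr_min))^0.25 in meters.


R^4 = 578368*1917.1*71.755*9.7280 / ((4*pi)^2 * 3.0386e-10) = 1.612989e+19
R_max = 1.612989e+19^0.25 = 63374 m

63374 m


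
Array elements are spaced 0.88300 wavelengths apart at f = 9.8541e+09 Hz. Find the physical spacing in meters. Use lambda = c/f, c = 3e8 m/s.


lambda = c / f = 3.0000e+08 / 9.8541e+09 = 0.03044418 m
d = 0.88300 * 0.03044418 = 0.02688 m

0.02688 m


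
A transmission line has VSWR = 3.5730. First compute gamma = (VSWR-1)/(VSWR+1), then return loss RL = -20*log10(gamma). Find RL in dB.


gamma = (3.5730 - 1) / (3.5730 + 1) = 0.5626503
RL = -20 * log10(0.5626503) = 4.995 dB

4.995 dB


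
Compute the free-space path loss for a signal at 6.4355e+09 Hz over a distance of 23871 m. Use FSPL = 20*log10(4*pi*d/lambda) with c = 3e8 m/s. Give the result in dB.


lambda = c / f = 3.0000e+08 / 6.4355e+09 = 0.04661642 m
FSPL = 20 * log10(4*pi*23871/0.04661642) = 136.2 dB

136.2 dB


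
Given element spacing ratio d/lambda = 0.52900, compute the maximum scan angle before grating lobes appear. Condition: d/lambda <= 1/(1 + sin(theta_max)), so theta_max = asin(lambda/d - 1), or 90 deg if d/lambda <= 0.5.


lambda/d - 1 = 1/0.52900 - 1 = 0.8903592
theta_max = asin(0.8903592) = 62.92 deg

62.92 deg


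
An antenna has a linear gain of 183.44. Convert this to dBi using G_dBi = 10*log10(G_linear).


G_dBi = 10 * log10(183.44) = 22.63 dBi

22.63 dBi


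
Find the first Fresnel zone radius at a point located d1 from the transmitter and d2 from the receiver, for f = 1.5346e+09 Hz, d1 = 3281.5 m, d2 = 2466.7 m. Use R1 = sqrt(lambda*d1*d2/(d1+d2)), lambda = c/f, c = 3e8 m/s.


lambda = c / f = 3.0000e+08 / 1.5346e+09 = 0.1954907 m
R1 = sqrt(0.1954907 * 3281.5 * 2466.7 / (3281.5 + 2466.7)) = 16.59 m

16.59 m
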